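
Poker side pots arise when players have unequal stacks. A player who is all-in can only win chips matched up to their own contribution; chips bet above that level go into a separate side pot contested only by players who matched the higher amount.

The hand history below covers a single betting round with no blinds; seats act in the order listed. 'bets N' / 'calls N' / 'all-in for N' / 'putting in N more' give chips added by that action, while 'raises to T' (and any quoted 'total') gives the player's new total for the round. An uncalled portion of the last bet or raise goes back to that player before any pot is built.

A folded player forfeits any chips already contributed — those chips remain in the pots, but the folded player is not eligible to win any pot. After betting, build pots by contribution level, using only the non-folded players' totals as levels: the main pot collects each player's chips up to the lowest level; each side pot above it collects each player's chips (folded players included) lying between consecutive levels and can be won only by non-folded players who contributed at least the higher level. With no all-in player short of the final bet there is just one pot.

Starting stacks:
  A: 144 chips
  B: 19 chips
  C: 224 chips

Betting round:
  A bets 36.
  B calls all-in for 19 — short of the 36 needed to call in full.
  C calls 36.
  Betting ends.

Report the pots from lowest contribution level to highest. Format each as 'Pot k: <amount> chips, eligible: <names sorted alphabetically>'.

Contributions: A=36, B=19, C=36
Pot levels (distinct totals of non-folded players): 19, 36
Layer 1-19: 19 each from A, B, C = 19*3 = 57 chips; eligible A, B, C
Layer 20-36: 17 each from A, C = 17*2 = 34 chips; eligible A, C

Pot 1: 57 chips, eligible: A, B, C
Pot 2: 34 chips, eligible: A, C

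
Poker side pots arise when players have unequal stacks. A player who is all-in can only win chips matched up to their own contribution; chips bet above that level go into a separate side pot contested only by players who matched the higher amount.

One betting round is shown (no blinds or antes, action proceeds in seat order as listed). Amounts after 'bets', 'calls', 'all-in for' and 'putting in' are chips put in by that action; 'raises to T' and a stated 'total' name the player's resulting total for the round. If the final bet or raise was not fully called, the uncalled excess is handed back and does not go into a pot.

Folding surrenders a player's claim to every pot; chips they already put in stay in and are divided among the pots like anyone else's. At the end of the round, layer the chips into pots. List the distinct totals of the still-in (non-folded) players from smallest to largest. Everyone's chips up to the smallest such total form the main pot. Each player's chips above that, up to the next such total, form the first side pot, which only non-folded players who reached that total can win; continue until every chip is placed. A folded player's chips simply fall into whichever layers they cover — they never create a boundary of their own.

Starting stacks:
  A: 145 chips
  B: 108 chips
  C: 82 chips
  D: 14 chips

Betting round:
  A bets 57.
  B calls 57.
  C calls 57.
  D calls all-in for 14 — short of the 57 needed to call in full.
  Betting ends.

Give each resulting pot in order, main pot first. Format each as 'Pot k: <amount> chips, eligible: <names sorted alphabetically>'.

Contributions: A=57, B=57, C=57, D=14
Pot levels (distinct totals of non-folded players): 14, 57
Layer 1-14: 14 each from A, B, C, D = 14*4 = 56 chips; eligible A, B, C, D
Layer 15-57: 43 each from A, B, C = 43*3 = 129 chips; eligible A, B, C

Pot 1: 56 chips, eligible: A, B, C, D
Pot 2: 129 chips, eligible: A, B, C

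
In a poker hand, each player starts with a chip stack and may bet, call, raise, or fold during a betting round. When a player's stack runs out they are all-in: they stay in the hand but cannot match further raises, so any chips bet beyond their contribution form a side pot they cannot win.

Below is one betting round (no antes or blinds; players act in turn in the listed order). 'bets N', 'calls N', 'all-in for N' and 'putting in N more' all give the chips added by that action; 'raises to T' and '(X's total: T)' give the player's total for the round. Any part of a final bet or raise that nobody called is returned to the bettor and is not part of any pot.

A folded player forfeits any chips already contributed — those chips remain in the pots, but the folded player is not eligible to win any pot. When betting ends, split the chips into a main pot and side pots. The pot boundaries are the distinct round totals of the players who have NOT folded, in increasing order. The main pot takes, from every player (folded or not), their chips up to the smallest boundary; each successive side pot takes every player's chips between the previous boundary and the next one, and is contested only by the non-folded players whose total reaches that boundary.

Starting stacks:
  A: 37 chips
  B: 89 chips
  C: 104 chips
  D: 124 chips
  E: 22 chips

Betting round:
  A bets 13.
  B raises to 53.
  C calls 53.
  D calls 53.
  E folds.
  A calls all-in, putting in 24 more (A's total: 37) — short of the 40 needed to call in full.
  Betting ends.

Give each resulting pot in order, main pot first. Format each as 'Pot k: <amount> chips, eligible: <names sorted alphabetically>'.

Contributions: A=37, B=53, C=53, D=53
Folded: E
Pot levels (distinct totals of non-folded players): 37, 53
Layer 1-37: 37 each from A, B, C, D = 37*4 = 148 chips; eligible A, B, C, D
Layer 38-53: 16 each from B, C, D = 16*3 = 48 chips; eligible B, C, D

Pot 1: 148 chips, eligible: A, B, C, D
Pot 2: 48 chips, eligible: B, C, D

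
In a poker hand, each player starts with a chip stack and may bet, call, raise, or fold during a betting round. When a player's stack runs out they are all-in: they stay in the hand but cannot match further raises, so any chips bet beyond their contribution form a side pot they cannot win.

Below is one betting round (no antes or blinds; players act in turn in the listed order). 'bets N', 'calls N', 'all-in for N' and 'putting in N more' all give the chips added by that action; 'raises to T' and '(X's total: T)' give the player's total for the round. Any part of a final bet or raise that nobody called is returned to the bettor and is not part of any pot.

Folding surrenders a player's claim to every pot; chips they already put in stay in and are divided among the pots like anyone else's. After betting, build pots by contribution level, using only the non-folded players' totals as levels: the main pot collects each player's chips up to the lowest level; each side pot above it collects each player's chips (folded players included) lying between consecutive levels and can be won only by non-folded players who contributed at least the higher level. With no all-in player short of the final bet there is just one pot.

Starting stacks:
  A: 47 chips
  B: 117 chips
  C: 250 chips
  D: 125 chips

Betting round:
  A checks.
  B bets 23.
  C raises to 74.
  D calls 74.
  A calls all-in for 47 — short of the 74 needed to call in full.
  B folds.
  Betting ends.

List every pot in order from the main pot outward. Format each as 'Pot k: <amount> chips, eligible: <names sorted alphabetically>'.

Pot 1: 164 chips, eligible: A, C, D
Pot 2: 54 chips, eligible: C, D

Derivation:
Contributions: A=47, B=23, C=74, D=74
Folded: B
Pot levels (distinct totals of non-folded players): 47, 74
Layer 1-47: A 47 + B 23 + C 47 + D 47 = 164 chips; eligible A, C, D
Layer 48-74: 27 each from C, D = 27*2 = 54 chips; eligible C, D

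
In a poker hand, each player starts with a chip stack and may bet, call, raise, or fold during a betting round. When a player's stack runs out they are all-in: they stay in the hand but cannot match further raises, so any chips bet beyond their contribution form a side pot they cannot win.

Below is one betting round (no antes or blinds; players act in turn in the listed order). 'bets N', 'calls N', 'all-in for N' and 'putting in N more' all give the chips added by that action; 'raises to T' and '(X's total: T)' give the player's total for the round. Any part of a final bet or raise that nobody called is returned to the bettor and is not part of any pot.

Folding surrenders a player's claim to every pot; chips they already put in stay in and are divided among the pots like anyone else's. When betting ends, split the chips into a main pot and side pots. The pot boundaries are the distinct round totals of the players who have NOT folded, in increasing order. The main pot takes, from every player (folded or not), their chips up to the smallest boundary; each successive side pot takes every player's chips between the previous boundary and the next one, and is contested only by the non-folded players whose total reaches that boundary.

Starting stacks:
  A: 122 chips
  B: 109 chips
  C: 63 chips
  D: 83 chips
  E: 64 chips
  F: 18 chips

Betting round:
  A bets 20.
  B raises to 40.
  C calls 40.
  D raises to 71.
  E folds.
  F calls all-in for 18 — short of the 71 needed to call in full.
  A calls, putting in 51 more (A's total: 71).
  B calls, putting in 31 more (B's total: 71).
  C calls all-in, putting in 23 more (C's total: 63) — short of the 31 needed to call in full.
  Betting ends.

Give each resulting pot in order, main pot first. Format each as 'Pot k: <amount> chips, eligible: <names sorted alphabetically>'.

Pot 1: 90 chips, eligible: A, B, C, D, F
Pot 2: 180 chips, eligible: A, B, C, D
Pot 3: 24 chips, eligible: A, B, D

Derivation:
Contributions: A=71, B=71, C=63, D=71, F=18
Folded: E
Pot levels (distinct totals of non-folded players): 18, 63, 71
Layer 1-18: 18 each from A, B, C, D, F = 18*5 = 90 chips; eligible A, B, C, D, F
Layer 19-63: 45 each from A, B, C, D = 45*4 = 180 chips; eligible A, B, C, D
Layer 64-71: 8 each from A, B, D = 8*3 = 24 chips; eligible A, B, D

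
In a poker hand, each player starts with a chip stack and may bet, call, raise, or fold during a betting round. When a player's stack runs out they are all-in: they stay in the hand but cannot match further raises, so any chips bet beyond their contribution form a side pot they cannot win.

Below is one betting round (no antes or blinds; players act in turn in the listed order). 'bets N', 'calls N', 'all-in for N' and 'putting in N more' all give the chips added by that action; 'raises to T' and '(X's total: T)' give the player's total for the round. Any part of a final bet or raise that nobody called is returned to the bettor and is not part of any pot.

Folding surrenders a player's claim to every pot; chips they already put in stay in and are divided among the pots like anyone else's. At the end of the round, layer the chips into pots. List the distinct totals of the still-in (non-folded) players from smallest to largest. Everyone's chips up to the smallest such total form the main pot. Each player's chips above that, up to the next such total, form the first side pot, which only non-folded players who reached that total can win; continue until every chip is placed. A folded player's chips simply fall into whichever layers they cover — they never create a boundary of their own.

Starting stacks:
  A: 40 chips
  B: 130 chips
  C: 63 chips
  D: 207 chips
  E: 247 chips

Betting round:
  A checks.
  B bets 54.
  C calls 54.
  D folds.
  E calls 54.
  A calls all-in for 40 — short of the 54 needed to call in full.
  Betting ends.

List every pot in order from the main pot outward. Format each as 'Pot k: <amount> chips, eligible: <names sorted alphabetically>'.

Contributions: A=40, B=54, C=54, E=54
Folded: D
Pot levels (distinct totals of non-folded players): 40, 54
Layer 1-40: 40 each from A, B, C, E = 40*4 = 160 chips; eligible A, B, C, E
Layer 41-54: 14 each from B, C, E = 14*3 = 42 chips; eligible B, C, E

Pot 1: 160 chips, eligible: A, B, C, E
Pot 2: 42 chips, eligible: B, C, E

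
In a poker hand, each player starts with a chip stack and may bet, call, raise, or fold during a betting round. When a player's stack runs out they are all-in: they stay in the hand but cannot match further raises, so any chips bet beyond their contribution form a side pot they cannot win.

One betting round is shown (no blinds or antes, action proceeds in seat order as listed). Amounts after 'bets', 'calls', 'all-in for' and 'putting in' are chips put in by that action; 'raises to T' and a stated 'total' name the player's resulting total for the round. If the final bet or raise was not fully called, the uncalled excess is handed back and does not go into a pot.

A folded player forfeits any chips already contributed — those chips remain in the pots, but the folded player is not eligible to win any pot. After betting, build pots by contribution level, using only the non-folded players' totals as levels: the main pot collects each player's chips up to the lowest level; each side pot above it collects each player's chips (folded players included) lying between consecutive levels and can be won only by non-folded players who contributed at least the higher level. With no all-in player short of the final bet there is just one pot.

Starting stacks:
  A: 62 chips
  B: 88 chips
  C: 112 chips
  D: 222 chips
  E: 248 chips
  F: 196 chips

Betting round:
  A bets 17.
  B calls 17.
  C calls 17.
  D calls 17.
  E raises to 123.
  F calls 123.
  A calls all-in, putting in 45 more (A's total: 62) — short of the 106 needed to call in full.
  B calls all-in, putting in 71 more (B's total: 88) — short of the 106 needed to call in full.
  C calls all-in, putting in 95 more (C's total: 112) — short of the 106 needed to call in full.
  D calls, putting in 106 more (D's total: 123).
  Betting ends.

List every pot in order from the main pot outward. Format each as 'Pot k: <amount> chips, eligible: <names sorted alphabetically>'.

Pot 1: 372 chips, eligible: A, B, C, D, E, F
Pot 2: 130 chips, eligible: B, C, D, E, F
Pot 3: 96 chips, eligible: C, D, E, F
Pot 4: 33 chips, eligible: D, E, F

Derivation:
Contributions: A=62, B=88, C=112, D=123, E=123, F=123
Pot levels (distinct totals of non-folded players): 62, 88, 112, 123
Layer 1-62: 62 each from A, B, C, D, E, F = 62*6 = 372 chips; eligible A, B, C, D, E, F
Layer 63-88: 26 each from B, C, D, E, F = 26*5 = 130 chips; eligible B, C, D, E, F
Layer 89-112: 24 each from C, D, E, F = 24*4 = 96 chips; eligible C, D, E, F
Layer 113-123: 11 each from D, E, F = 11*3 = 33 chips; eligible D, E, F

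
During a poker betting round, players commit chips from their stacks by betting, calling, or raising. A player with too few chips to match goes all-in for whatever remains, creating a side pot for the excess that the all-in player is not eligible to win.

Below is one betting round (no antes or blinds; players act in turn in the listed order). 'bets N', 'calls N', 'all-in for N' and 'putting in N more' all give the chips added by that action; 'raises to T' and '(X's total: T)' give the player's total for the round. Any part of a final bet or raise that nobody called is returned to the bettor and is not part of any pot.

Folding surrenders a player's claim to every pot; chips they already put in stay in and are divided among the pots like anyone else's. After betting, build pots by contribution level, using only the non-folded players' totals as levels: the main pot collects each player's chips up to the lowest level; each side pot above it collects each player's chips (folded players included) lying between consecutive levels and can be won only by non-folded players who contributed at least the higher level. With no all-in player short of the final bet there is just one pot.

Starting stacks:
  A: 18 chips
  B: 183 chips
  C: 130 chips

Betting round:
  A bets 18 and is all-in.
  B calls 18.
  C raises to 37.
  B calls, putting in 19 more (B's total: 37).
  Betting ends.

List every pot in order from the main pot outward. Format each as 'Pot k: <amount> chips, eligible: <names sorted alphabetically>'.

Contributions: A=18, B=37, C=37
Pot levels (distinct totals of non-folded players): 18, 37
Layer 1-18: 18 each from A, B, C = 18*3 = 54 chips; eligible A, B, C
Layer 19-37: 19 each from B, C = 19*2 = 38 chips; eligible B, C

Pot 1: 54 chips, eligible: A, B, C
Pot 2: 38 chips, eligible: B, C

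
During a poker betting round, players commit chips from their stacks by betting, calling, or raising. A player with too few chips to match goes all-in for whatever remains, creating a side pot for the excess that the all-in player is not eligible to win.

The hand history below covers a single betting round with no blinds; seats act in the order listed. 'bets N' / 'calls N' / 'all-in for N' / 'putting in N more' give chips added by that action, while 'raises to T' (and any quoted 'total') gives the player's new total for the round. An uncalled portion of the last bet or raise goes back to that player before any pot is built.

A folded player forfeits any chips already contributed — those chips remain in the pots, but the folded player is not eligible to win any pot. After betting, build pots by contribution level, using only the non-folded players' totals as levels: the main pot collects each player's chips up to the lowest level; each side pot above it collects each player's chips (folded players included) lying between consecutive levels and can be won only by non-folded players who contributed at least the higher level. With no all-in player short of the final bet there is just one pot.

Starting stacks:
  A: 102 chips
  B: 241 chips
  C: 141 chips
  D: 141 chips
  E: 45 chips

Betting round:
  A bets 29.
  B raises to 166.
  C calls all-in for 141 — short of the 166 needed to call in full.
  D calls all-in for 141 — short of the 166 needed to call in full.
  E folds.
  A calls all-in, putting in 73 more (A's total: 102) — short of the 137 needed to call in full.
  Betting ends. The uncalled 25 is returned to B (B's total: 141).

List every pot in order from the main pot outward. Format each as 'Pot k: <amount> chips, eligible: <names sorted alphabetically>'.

Pot 1: 408 chips, eligible: A, B, C, D
Pot 2: 117 chips, eligible: B, C, D

Derivation:
Contributions (after 25 returned to B): A=102, B=141, C=141, D=141
Folded: E
Pot levels (distinct totals of non-folded players): 102, 141
Layer 1-102: 102 each from A, B, C, D = 102*4 = 408 chips; eligible A, B, C, D
Layer 103-141: 39 each from B, C, D = 39*3 = 117 chips; eligible B, C, D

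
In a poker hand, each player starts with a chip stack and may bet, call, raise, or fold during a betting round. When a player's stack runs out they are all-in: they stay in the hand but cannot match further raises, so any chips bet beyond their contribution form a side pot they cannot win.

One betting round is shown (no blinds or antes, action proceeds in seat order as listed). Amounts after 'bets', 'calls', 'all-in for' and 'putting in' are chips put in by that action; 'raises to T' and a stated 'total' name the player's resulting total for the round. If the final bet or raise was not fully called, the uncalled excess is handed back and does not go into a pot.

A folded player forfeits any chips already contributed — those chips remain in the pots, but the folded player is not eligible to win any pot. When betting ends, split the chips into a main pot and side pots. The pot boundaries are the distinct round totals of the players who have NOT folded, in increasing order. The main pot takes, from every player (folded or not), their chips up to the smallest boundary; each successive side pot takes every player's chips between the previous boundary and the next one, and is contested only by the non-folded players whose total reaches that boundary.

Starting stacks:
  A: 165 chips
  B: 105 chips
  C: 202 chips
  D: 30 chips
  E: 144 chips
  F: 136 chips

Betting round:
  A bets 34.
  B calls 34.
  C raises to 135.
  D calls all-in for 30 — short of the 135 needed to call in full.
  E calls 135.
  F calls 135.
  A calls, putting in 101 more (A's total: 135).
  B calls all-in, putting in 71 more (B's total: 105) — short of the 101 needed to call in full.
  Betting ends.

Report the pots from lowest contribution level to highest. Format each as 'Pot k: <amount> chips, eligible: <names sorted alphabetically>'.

Contributions: A=135, B=105, C=135, D=30, E=135, F=135
Pot levels (distinct totals of non-folded players): 30, 105, 135
Layer 1-30: 30 each from A, B, C, D, E, F = 30*6 = 180 chips; eligible A, B, C, D, E, F
Layer 31-105: 75 each from A, B, C, E, F = 75*5 = 375 chips; eligible A, B, C, E, F
Layer 106-135: 30 each from A, C, E, F = 30*4 = 120 chips; eligible A, C, E, F

Pot 1: 180 chips, eligible: A, B, C, D, E, F
Pot 2: 375 chips, eligible: A, B, C, E, F
Pot 3: 120 chips, eligible: A, C, E, F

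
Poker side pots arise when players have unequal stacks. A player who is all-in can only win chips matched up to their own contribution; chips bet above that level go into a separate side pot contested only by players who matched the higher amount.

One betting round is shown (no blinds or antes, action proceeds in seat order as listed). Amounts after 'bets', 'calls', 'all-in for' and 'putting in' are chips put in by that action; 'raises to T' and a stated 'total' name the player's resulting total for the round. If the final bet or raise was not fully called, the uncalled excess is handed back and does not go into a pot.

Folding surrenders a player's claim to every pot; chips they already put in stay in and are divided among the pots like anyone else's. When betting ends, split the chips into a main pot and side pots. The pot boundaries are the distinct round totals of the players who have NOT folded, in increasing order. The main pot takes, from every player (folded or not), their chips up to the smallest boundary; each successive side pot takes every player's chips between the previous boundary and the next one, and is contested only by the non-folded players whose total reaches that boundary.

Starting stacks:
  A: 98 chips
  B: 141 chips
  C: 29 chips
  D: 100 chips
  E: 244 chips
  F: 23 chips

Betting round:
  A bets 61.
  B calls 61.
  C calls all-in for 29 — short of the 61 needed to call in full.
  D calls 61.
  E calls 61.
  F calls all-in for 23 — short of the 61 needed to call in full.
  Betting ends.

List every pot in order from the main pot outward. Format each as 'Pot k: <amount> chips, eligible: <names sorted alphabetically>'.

Pot 1: 138 chips, eligible: A, B, C, D, E, F
Pot 2: 30 chips, eligible: A, B, C, D, E
Pot 3: 128 chips, eligible: A, B, D, E

Derivation:
Contributions: A=61, B=61, C=29, D=61, E=61, F=23
Pot levels (distinct totals of non-folded players): 23, 29, 61
Layer 1-23: 23 each from A, B, C, D, E, F = 23*6 = 138 chips; eligible A, B, C, D, E, F
Layer 24-29: 6 each from A, B, C, D, E = 6*5 = 30 chips; eligible A, B, C, D, E
Layer 30-61: 32 each from A, B, D, E = 32*4 = 128 chips; eligible A, B, D, E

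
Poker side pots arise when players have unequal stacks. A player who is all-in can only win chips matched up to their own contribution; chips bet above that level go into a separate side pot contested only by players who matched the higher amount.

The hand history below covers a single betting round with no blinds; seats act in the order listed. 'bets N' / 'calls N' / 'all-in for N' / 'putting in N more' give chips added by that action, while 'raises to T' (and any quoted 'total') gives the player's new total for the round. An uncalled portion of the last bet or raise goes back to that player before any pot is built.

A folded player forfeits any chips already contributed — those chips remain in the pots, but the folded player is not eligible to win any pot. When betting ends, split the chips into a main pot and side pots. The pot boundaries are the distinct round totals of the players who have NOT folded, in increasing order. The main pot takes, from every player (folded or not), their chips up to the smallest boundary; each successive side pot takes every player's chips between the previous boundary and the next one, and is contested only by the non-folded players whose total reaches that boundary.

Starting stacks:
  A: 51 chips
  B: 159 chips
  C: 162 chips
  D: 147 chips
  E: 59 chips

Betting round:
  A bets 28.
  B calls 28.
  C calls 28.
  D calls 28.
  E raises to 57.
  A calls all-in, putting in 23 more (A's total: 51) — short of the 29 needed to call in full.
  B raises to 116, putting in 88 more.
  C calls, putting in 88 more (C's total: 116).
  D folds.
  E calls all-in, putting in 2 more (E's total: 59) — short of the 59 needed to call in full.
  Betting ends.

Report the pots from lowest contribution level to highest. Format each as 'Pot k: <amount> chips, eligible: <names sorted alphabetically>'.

Contributions: A=51, B=116, C=116, D=28, E=59
Folded: D
Pot levels (distinct totals of non-folded players): 51, 59, 116
Layer 1-51: A 51 + B 51 + C 51 + D 28 + E 51 = 232 chips; eligible A, B, C, E
Layer 52-59: 8 each from B, C, E = 8*3 = 24 chips; eligible B, C, E
Layer 60-116: 57 each from B, C = 57*2 = 114 chips; eligible B, C

Pot 1: 232 chips, eligible: A, B, C, E
Pot 2: 24 chips, eligible: B, C, E
Pot 3: 114 chips, eligible: B, C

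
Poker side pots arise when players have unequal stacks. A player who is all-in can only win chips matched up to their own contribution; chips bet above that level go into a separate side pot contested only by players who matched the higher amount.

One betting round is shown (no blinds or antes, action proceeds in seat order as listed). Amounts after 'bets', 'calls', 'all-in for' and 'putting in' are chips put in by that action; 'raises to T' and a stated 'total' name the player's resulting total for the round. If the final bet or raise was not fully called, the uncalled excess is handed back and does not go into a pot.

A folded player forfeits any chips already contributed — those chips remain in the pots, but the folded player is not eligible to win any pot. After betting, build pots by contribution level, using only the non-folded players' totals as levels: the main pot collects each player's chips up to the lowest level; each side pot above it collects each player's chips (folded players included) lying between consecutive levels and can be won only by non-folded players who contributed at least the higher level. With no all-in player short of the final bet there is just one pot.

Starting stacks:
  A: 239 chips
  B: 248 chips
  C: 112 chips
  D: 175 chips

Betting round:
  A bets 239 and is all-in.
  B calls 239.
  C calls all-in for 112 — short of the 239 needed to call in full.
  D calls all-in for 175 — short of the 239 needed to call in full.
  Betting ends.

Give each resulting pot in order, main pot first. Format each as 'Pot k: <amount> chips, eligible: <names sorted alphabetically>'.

Contributions: A=239, B=239, C=112, D=175
Pot levels (distinct totals of non-folded players): 112, 175, 239
Layer 1-112: 112 each from A, B, C, D = 112*4 = 448 chips; eligible A, B, C, D
Layer 113-175: 63 each from A, B, D = 63*3 = 189 chips; eligible A, B, D
Layer 176-239: 64 each from A, B = 64*2 = 128 chips; eligible A, B

Pot 1: 448 chips, eligible: A, B, C, D
Pot 2: 189 chips, eligible: A, B, D
Pot 3: 128 chips, eligible: A, B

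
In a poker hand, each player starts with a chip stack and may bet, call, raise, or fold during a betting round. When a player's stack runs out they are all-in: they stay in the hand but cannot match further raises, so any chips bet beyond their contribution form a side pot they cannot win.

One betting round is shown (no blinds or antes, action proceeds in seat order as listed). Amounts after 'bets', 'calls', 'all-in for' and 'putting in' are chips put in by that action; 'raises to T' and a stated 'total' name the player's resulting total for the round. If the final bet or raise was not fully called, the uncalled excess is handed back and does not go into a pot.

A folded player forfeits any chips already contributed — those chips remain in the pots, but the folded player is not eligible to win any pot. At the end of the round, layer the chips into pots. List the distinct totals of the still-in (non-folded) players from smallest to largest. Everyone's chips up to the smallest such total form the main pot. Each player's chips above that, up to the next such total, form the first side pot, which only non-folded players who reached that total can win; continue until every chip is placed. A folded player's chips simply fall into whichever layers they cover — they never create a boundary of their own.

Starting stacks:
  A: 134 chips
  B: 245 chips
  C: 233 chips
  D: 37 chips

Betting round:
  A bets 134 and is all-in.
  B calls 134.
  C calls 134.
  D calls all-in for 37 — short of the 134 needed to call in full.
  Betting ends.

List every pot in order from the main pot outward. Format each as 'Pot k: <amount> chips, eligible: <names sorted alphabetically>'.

Contributions: A=134, B=134, C=134, D=37
Pot levels (distinct totals of non-folded players): 37, 134
Layer 1-37: 37 each from A, B, C, D = 37*4 = 148 chips; eligible A, B, C, D
Layer 38-134: 97 each from A, B, C = 97*3 = 291 chips; eligible A, B, C

Pot 1: 148 chips, eligible: A, B, C, D
Pot 2: 291 chips, eligible: A, B, C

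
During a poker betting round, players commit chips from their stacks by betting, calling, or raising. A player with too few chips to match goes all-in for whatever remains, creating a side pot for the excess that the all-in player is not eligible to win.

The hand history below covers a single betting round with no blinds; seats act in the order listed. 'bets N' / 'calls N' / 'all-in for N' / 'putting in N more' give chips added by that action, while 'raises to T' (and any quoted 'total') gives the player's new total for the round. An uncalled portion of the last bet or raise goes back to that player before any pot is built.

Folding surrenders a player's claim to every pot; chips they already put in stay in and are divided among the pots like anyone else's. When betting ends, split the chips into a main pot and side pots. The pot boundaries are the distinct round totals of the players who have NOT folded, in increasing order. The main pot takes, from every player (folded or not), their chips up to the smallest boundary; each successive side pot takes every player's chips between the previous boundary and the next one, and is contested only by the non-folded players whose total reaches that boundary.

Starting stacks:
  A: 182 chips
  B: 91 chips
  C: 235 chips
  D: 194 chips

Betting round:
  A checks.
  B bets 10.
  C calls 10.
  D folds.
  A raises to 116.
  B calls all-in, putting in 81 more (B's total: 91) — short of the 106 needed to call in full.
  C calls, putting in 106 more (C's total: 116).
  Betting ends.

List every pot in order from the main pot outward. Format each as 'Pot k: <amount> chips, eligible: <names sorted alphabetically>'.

Contributions: A=116, B=91, C=116
Folded: D
Pot levels (distinct totals of non-folded players): 91, 116
Layer 1-91: 91 each from A, B, C = 91*3 = 273 chips; eligible A, B, C
Layer 92-116: 25 each from A, C = 25*2 = 50 chips; eligible A, C

Pot 1: 273 chips, eligible: A, B, C
Pot 2: 50 chips, eligible: A, C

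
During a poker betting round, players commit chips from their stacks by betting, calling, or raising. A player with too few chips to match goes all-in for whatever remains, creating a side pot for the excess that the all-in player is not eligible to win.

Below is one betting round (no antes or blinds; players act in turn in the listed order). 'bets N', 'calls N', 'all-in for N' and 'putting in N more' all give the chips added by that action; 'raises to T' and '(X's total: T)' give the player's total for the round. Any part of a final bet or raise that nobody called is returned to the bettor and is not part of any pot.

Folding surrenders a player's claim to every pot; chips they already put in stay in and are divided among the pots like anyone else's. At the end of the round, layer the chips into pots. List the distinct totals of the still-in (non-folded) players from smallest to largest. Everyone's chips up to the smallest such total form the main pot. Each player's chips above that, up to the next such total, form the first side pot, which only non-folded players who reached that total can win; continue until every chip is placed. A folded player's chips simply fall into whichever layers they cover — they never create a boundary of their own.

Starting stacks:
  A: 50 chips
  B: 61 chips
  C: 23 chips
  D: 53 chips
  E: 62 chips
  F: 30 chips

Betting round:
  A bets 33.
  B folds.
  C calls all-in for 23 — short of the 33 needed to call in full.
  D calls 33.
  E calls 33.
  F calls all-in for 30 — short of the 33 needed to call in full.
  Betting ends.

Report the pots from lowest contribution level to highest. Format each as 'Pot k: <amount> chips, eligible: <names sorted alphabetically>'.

Contributions: A=33, C=23, D=33, E=33, F=30
Folded: B
Pot levels (distinct totals of non-folded players): 23, 30, 33
Layer 1-23: 23 each from A, C, D, E, F = 23*5 = 115 chips; eligible A, C, D, E, F
Layer 24-30: 7 each from A, D, E, F = 7*4 = 28 chips; eligible A, D, E, F
Layer 31-33: 3 each from A, D, E = 3*3 = 9 chips; eligible A, D, E

Pot 1: 115 chips, eligible: A, C, D, E, F
Pot 2: 28 chips, eligible: A, D, E, F
Pot 3: 9 chips, eligible: A, D, E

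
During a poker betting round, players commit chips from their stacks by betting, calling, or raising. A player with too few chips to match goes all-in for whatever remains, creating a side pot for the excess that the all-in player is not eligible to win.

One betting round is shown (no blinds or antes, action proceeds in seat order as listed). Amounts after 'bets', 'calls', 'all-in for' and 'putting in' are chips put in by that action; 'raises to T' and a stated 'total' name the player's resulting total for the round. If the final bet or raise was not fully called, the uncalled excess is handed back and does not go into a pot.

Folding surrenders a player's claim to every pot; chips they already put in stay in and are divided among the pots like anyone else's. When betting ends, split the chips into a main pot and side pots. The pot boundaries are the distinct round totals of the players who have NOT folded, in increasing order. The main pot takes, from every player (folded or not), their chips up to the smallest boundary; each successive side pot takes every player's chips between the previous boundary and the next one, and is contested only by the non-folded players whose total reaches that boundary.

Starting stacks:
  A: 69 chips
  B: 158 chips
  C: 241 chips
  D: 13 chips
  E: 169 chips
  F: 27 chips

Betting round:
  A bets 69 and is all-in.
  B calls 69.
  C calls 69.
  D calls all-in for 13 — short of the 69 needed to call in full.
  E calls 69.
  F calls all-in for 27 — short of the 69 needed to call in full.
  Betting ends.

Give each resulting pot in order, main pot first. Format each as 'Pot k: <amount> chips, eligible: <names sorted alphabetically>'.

Pot 1: 78 chips, eligible: A, B, C, D, E, F
Pot 2: 70 chips, eligible: A, B, C, E, F
Pot 3: 168 chips, eligible: A, B, C, E

Derivation:
Contributions: A=69, B=69, C=69, D=13, E=69, F=27
Pot levels (distinct totals of non-folded players): 13, 27, 69
Layer 1-13: 13 each from A, B, C, D, E, F = 13*6 = 78 chips; eligible A, B, C, D, E, F
Layer 14-27: 14 each from A, B, C, E, F = 14*5 = 70 chips; eligible A, B, C, E, F
Layer 28-69: 42 each from A, B, C, E = 42*4 = 168 chips; eligible A, B, C, E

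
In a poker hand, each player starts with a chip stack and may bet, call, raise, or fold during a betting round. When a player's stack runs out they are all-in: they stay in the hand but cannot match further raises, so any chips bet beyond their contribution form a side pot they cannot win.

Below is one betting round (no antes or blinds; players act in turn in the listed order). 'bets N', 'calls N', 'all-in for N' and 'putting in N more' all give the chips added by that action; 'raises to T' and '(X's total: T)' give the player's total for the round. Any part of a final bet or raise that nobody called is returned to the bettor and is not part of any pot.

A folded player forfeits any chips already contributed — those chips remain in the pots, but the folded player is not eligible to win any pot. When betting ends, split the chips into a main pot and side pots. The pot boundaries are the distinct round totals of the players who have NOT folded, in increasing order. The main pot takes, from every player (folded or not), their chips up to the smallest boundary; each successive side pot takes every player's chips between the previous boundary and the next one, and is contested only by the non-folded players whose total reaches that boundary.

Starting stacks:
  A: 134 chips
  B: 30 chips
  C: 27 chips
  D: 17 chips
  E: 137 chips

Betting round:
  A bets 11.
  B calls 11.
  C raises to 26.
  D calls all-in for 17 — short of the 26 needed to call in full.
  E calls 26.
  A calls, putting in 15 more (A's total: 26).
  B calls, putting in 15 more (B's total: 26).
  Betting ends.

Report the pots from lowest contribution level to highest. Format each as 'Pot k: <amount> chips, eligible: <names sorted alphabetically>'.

Pot 1: 85 chips, eligible: A, B, C, D, E
Pot 2: 36 chips, eligible: A, B, C, E

Derivation:
Contributions: A=26, B=26, C=26, D=17, E=26
Pot levels (distinct totals of non-folded players): 17, 26
Layer 1-17: 17 each from A, B, C, D, E = 17*5 = 85 chips; eligible A, B, C, D, E
Layer 18-26: 9 each from A, B, C, E = 9*4 = 36 chips; eligible A, B, C, E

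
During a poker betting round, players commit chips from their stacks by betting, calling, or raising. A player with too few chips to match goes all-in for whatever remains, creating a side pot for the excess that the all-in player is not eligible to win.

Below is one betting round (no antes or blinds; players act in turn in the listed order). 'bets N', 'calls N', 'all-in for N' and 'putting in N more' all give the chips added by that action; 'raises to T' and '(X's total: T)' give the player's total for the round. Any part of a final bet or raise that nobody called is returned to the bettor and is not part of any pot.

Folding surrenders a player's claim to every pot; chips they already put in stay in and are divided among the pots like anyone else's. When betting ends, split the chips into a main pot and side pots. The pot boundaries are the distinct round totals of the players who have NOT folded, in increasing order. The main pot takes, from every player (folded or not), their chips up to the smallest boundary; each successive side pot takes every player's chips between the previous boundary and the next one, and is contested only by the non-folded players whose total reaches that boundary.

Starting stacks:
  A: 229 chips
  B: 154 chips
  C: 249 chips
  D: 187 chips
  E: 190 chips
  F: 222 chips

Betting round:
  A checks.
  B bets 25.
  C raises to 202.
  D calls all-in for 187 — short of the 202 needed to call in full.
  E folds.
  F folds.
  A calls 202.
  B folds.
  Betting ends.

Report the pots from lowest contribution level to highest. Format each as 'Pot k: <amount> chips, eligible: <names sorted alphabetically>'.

Contributions: A=202, B=25, C=202, D=187
Folded: B, E, F
Pot levels (distinct totals of non-folded players): 187, 202
Layer 1-187: A 187 + B 25 + C 187 + D 187 = 586 chips; eligible A, C, D
Layer 188-202: 15 each from A, C = 15*2 = 30 chips; eligible A, C

Pot 1: 586 chips, eligible: A, C, D
Pot 2: 30 chips, eligible: A, C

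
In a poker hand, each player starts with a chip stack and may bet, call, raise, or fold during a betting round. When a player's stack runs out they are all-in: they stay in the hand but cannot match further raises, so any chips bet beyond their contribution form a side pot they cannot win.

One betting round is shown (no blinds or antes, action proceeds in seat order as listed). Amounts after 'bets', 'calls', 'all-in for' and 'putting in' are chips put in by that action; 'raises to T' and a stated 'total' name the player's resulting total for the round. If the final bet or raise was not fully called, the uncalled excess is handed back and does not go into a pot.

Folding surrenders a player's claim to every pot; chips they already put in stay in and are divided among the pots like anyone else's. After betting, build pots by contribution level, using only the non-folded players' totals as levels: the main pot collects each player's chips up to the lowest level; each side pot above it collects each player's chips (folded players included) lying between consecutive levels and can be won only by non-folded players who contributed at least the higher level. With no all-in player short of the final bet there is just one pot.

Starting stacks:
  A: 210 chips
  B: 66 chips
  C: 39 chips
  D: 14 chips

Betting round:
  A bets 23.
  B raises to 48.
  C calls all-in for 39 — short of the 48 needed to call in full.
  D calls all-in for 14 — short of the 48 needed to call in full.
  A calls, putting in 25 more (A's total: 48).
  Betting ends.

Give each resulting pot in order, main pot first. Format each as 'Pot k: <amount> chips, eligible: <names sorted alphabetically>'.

Pot 1: 56 chips, eligible: A, B, C, D
Pot 2: 75 chips, eligible: A, B, C
Pot 3: 18 chips, eligible: A, B

Derivation:
Contributions: A=48, B=48, C=39, D=14
Pot levels (distinct totals of non-folded players): 14, 39, 48
Layer 1-14: 14 each from A, B, C, D = 14*4 = 56 chips; eligible A, B, C, D
Layer 15-39: 25 each from A, B, C = 25*3 = 75 chips; eligible A, B, C
Layer 40-48: 9 each from A, B = 9*2 = 18 chips; eligible A, B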